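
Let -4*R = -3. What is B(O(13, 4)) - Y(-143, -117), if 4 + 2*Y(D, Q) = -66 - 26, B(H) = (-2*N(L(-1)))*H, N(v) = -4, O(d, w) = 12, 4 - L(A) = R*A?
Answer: 144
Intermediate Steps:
R = ¾ (R = -¼*(-3) = ¾ ≈ 0.75000)
L(A) = 4 - 3*A/4
B(H) = 8*H (B(H) = (-2*(-4))*H = 8*H)
Y(D, Q) = -48 (Y(D, Q) = -2 + (-66 - 26)/2 = -2 + (½)*(-92) = -2 - 46 = -48)
B(O(13, 4)) - Y(-143, -117) = 8*12 - 1*(-48) = 96 + 48 = 144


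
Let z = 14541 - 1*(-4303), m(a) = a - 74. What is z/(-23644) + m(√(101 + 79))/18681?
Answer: -88443605/110423391 + 2*√5/6227 ≈ -0.80023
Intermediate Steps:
m(a) = -74 + a
z = 18844 (z = 14541 + 4303 = 18844)
z/(-23644) + m(√(101 + 79))/18681 = 18844/(-23644) + (-74 + √(101 + 79))/18681 = 18844*(-1/23644) + (-74 + √180)*(1/18681) = -4711/5911 + (-74 + 6*√5)*(1/18681) = -4711/5911 + (-74/18681 + 2*√5/6227) = -88443605/110423391 + 2*√5/6227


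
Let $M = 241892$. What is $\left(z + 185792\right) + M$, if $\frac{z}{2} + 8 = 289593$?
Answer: $1006854$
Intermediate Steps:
$z = 579170$ ($z = -16 + 2 \cdot 289593 = -16 + 579186 = 579170$)
$\left(z + 185792\right) + M = \left(579170 + 185792\right) + 241892 = 764962 + 241892 = 1006854$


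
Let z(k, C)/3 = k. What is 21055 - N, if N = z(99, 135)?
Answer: 20758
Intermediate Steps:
z(k, C) = 3*k
N = 297 (N = 3*99 = 297)
21055 - N = 21055 - 1*297 = 21055 - 297 = 20758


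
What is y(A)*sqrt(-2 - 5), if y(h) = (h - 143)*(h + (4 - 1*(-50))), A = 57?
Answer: -9546*I*sqrt(7) ≈ -25256.0*I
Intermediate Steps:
y(h) = (-143 + h)*(54 + h) (y(h) = (-143 + h)*(h + (4 + 50)) = (-143 + h)*(h + 54) = (-143 + h)*(54 + h))
y(A)*sqrt(-2 - 5) = (-7722 + 57**2 - 89*57)*sqrt(-2 - 5) = (-7722 + 3249 - 5073)*sqrt(-7) = -9546*I*sqrt(7)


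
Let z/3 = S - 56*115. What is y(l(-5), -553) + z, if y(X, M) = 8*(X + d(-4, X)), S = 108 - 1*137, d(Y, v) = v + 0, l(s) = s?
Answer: -19487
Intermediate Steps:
d(Y, v) = v
S = -29 (S = 108 - 137 = -29)
y(X, M) = 16*X (y(X, M) = 8*(X + X) = 8*(2*X) = 16*X)
z = -19407 (z = 3*(-29 - 56*115) = 3*(-29 - 6440) = 3*(-6469) = -19407)
y(l(-5), -553) + z = 16*(-5) - 19407 = -80 - 19407 = -19487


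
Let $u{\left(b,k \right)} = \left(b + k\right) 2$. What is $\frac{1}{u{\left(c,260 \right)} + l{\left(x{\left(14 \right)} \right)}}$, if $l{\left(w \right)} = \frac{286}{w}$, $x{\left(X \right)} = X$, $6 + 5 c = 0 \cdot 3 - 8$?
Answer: $\frac{35}{18719} \approx 0.0018698$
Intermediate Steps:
$c = - \frac{14}{5}$ ($c = - \frac{6}{5} + \frac{0 \cdot 3 - 8}{5} = - \frac{6}{5} + \frac{0 - 8}{5} = - \frac{6}{5} + \frac{1}{5} \left(-8\right) = - \frac{6}{5} - \frac{8}{5} = - \frac{14}{5} \approx -2.8$)
$u{\left(b,k \right)} = 2 b + 2 k$
$\frac{1}{u{\left(c,260 \right)} + l{\left(x{\left(14 \right)} \right)}} = \frac{1}{\left(2 \left(- \frac{14}{5}\right) + 2 \cdot 260\right) + \frac{286}{14}} = \frac{1}{\left(- \frac{28}{5} + 520\right) + 286 \cdot \frac{1}{14}} = \frac{1}{\frac{2572}{5} + \frac{143}{7}} = \frac{1}{\frac{18719}{35}} = \frac{35}{18719}$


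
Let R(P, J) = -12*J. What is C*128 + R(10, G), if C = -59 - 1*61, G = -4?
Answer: -15312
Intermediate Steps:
C = -120 (C = -59 - 61 = -120)
C*128 + R(10, G) = -120*128 - 12*(-4) = -15360 + 48 = -15312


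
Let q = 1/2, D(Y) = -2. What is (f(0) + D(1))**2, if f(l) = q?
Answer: 9/4 ≈ 2.2500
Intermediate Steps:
q = 1/2 ≈ 0.50000
f(l) = 1/2
(f(0) + D(1))**2 = (1/2 - 2)**2 = (-3/2)**2 = 9/4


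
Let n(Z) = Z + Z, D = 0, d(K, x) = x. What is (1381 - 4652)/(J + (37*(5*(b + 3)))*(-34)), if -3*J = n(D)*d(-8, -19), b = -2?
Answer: 3271/6290 ≈ 0.52003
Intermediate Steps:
n(Z) = 2*Z
J = 0 (J = -2*0*(-19)/3 = -0*(-19) = -⅓*0 = 0)
(1381 - 4652)/(J + (37*(5*(b + 3)))*(-34)) = (1381 - 4652)/(0 + (37*(5*(-2 + 3)))*(-34)) = -3271/(0 + (37*(5*1))*(-34)) = -3271/(0 + (37*5)*(-34)) = -3271/(0 + 185*(-34)) = -3271/(0 - 6290) = -3271/(-6290) = -3271*(-1/6290) = 3271/6290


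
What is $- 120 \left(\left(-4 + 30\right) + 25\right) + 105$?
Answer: $-6015$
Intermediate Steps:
$- 120 \left(\left(-4 + 30\right) + 25\right) + 105 = - 120 \left(26 + 25\right) + 105 = \left(-120\right) 51 + 105 = -6120 + 105 = -6015$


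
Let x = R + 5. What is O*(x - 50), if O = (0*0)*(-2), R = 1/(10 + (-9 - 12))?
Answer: 0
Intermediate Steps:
R = -1/11 (R = 1/(10 - 21) = 1/(-11) = -1/11 ≈ -0.090909)
O = 0 (O = 0*(-2) = 0)
x = 54/11 (x = -1/11 + 5 = 54/11 ≈ 4.9091)
O*(x - 50) = 0*(54/11 - 50) = 0*(-496/11) = 0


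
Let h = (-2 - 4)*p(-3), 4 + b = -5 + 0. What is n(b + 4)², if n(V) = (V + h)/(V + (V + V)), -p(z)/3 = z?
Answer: 3481/225 ≈ 15.471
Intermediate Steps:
p(z) = -3*z
b = -9 (b = -4 + (-5 + 0) = -4 - 5 = -9)
h = -54 (h = (-2 - 4)*(-3*(-3)) = -6*9 = -54)
n(V) = (-54 + V)/(3*V) (n(V) = (V - 54)/(V + (V + V)) = (-54 + V)/(V + 2*V) = (-54 + V)/((3*V)) = (-54 + V)*(1/(3*V)) = (-54 + V)/(3*V))
n(b + 4)² = ((-54 + (-9 + 4))/(3*(-9 + 4)))² = ((⅓)*(-54 - 5)/(-5))² = ((⅓)*(-⅕)*(-59))² = (59/15)² = 3481/225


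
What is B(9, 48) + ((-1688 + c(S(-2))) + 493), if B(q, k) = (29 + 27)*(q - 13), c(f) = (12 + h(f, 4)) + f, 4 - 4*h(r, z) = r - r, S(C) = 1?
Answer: -1405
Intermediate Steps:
h(r, z) = 1 (h(r, z) = 1 - (r - r)/4 = 1 - ¼*0 = 1 + 0 = 1)
c(f) = 13 + f (c(f) = (12 + 1) + f = 13 + f)
B(q, k) = -728 + 56*q (B(q, k) = 56*(-13 + q) = -728 + 56*q)
B(9, 48) + ((-1688 + c(S(-2))) + 493) = (-728 + 56*9) + ((-1688 + (13 + 1)) + 493) = (-728 + 504) + ((-1688 + 14) + 493) = -224 + (-1674 + 493) = -224 - 1181 = -1405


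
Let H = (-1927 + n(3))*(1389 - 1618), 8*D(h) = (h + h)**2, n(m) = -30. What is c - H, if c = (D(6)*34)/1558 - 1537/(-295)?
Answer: -102986512572/229805 ≈ -4.4815e+5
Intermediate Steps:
D(h) = h**2/2 (D(h) = (h + h)**2/8 = (2*h)**2/8 = (4*h**2)/8 = h**2/2)
c = 1287593/229805 (c = (((1/2)*6**2)*34)/1558 - 1537/(-295) = (((1/2)*36)*34)*(1/1558) - 1537*(-1/295) = (18*34)*(1/1558) + 1537/295 = 612*(1/1558) + 1537/295 = 306/779 + 1537/295 = 1287593/229805 ≈ 5.6030)
H = 448153 (H = (-1927 - 30)*(1389 - 1618) = -1957*(-229) = 448153)
c - H = 1287593/229805 - 1*448153 = 1287593/229805 - 448153 = -102986512572/229805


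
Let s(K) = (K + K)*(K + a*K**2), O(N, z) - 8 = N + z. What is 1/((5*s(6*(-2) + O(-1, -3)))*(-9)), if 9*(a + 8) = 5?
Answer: -1/348800 ≈ -2.8670e-6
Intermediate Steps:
a = -67/9 (a = -8 + (1/9)*5 = -8 + 5/9 = -67/9 ≈ -7.4444)
O(N, z) = 8 + N + z (O(N, z) = 8 + (N + z) = 8 + N + z)
s(K) = 2*K*(K - 67*K**2/9) (s(K) = (K + K)*(K - 67*K**2/9) = (2*K)*(K - 67*K**2/9) = 2*K*(K - 67*K**2/9))
1/((5*s(6*(-2) + O(-1, -3)))*(-9)) = 1/((5*((6*(-2) + (8 - 1 - 3))**2*(2 - 134*(6*(-2) + (8 - 1 - 3))/9)))*(-9)) = 1/((5*((-12 + 4)**2*(2 - 134*(-12 + 4)/9)))*(-9)) = 1/((5*((-8)**2*(2 - 134/9*(-8))))*(-9)) = 1/((5*(64*(2 + 1072/9)))*(-9)) = 1/((5*(64*(1090/9)))*(-9)) = 1/((5*(69760/9))*(-9)) = 1/((348800/9)*(-9)) = 1/(-348800) = -1/348800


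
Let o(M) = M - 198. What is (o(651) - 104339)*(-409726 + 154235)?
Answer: 26541938026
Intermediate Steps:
o(M) = -198 + M
(o(651) - 104339)*(-409726 + 154235) = ((-198 + 651) - 104339)*(-409726 + 154235) = (453 - 104339)*(-255491) = -103886*(-255491) = 26541938026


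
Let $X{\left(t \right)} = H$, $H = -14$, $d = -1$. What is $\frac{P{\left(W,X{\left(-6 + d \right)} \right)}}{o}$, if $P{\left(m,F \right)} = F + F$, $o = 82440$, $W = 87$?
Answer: $- \frac{7}{20610} \approx -0.00033964$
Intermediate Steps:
$X{\left(t \right)} = -14$
$P{\left(m,F \right)} = 2 F$
$\frac{P{\left(W,X{\left(-6 + d \right)} \right)}}{o} = \frac{2 \left(-14\right)}{82440} = \left(-28\right) \frac{1}{82440} = - \frac{7}{20610}$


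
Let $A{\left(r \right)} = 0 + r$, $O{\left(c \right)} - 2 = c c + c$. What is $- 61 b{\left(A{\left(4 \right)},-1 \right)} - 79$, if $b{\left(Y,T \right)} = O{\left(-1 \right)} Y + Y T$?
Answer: $-323$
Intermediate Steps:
$O{\left(c \right)} = 2 + c + c^{2}$ ($O{\left(c \right)} = 2 + \left(c c + c\right) = 2 + \left(c^{2} + c\right) = 2 + \left(c + c^{2}\right) = 2 + c + c^{2}$)
$A{\left(r \right)} = r$
$b{\left(Y,T \right)} = 2 Y + T Y$ ($b{\left(Y,T \right)} = \left(2 - 1 + \left(-1\right)^{2}\right) Y + Y T = \left(2 - 1 + 1\right) Y + T Y = 2 Y + T Y$)
$- 61 b{\left(A{\left(4 \right)},-1 \right)} - 79 = - 61 \cdot 4 \left(2 - 1\right) - 79 = - 61 \cdot 4 \cdot 1 - 79 = \left(-61\right) 4 - 79 = -244 - 79 = -323$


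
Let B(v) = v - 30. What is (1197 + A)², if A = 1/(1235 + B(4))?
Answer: 2094312586276/1461681 ≈ 1.4328e+6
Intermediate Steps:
B(v) = -30 + v
A = 1/1209 (A = 1/(1235 + (-30 + 4)) = 1/(1235 - 26) = 1/1209 ≈ 0.00082713)
(1197 + A)² = (1197 + 1/1209)² = (1447174/1209)² = 2094312586276/1461681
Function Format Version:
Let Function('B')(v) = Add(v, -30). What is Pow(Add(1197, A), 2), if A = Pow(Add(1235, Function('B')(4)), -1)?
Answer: Rational(2094312586276, 1461681) ≈ 1.4328e+6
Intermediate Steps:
Function('B')(v) = Add(-30, v)
A = Rational(1, 1209) (A = Pow(Add(1235, Add(-30, 4)), -1) = Pow(Add(1235, -26), -1) = Pow(1209, -1) = Rational(1, 1209) ≈ 0.00082713)
Pow(Add(1197, A), 2) = Pow(Add(1197, Rational(1, 1209)), 2) = Pow(Rational(1447174, 1209), 2) = Rational(2094312586276, 1461681)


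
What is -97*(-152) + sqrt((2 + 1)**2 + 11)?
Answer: 14744 + 2*sqrt(5) ≈ 14748.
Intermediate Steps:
-97*(-152) + sqrt((2 + 1)**2 + 11) = 14744 + sqrt(3**2 + 11) = 14744 + sqrt(9 + 11) = 14744 + sqrt(20) = 14744 + 2*sqrt(5)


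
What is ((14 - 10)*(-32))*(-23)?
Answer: 2944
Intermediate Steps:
((14 - 10)*(-32))*(-23) = (4*(-32))*(-23) = -128*(-23) = 2944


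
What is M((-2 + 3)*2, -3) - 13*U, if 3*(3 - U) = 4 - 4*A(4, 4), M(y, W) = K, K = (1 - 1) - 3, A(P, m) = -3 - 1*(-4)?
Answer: -42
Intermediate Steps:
A(P, m) = 1 (A(P, m) = -3 + 4 = 1)
K = -3 (K = 0 - 3 = -3)
M(y, W) = -3
U = 3 (U = 3 - (4 - 4*1)/3 = 3 - (4 - 4)/3 = 3 - ⅓*0 = 3 + 0 = 3)
M((-2 + 3)*2, -3) - 13*U = -3 - 13*3 = -3 - 39 = -42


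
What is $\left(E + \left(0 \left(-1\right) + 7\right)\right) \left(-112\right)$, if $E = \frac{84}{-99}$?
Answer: $- \frac{22736}{33} \approx -688.97$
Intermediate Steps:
$E = - \frac{28}{33}$ ($E = 84 \left(- \frac{1}{99}\right) = - \frac{28}{33} \approx -0.84848$)
$\left(E + \left(0 \left(-1\right) + 7\right)\right) \left(-112\right) = \left(- \frac{28}{33} + \left(0 \left(-1\right) + 7\right)\right) \left(-112\right) = \left(- \frac{28}{33} + \left(0 + 7\right)\right) \left(-112\right) = \left(- \frac{28}{33} + 7\right) \left(-112\right) = \frac{203}{33} \left(-112\right) = - \frac{22736}{33}$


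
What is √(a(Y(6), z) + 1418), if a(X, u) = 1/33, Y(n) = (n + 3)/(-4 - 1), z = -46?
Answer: 7*√31515/33 ≈ 37.657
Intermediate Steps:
Y(n) = -⅗ - n/5 (Y(n) = (3 + n)/(-5) = (3 + n)*(-⅕) = -⅗ - n/5)
a(X, u) = 1/33
√(a(Y(6), z) + 1418) = √(1/33 + 1418) = √(46795/33) = 7*√31515/33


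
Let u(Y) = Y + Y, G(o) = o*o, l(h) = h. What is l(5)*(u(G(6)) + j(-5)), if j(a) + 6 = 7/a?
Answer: 323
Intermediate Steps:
G(o) = o**2
j(a) = -6 + 7/a
u(Y) = 2*Y
l(5)*(u(G(6)) + j(-5)) = 5*(2*6**2 + (-6 + 7/(-5))) = 5*(2*36 + (-6 + 7*(-1/5))) = 5*(72 + (-6 - 7/5)) = 5*(72 - 37/5) = 5*(323/5) = 323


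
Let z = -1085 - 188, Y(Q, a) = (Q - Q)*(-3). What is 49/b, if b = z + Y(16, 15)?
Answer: -49/1273 ≈ -0.038492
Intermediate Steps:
Y(Q, a) = 0 (Y(Q, a) = 0*(-3) = 0)
z = -1273
b = -1273 (b = -1273 + 0 = -1273)
49/b = 49/(-1273) = 49*(-1/1273) = -49/1273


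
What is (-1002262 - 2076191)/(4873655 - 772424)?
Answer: -1026151/1367077 ≈ -0.75062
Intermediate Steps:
(-1002262 - 2076191)/(4873655 - 772424) = -3078453/4101231 = -3078453*1/4101231 = -1026151/1367077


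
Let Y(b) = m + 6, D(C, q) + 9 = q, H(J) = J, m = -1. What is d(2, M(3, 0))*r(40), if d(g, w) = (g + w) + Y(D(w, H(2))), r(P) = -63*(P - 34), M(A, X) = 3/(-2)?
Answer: -2079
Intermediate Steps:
M(A, X) = -3/2 (M(A, X) = 3*(-½) = -3/2)
r(P) = 2142 - 63*P (r(P) = -63*(-34 + P) = 2142 - 63*P)
D(C, q) = -9 + q
Y(b) = 5 (Y(b) = -1 + 6 = 5)
d(g, w) = 5 + g + w (d(g, w) = (g + w) + 5 = 5 + g + w)
d(2, M(3, 0))*r(40) = (5 + 2 - 3/2)*(2142 - 63*40) = 11*(2142 - 2520)/2 = (11/2)*(-378) = -2079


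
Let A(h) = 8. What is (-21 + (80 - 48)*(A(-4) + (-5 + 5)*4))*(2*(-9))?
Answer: -4230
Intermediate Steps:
(-21 + (80 - 48)*(A(-4) + (-5 + 5)*4))*(2*(-9)) = (-21 + (80 - 48)*(8 + (-5 + 5)*4))*(2*(-9)) = (-21 + 32*(8 + 0*4))*(-18) = (-21 + 32*(8 + 0))*(-18) = (-21 + 32*8)*(-18) = (-21 + 256)*(-18) = 235*(-18) = -4230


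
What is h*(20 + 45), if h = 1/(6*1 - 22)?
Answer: -65/16 ≈ -4.0625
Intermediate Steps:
h = -1/16 (h = 1/(6 - 22) = 1/(-16) = -1/16 ≈ -0.062500)
h*(20 + 45) = -(20 + 45)/16 = -1/16*65 = -65/16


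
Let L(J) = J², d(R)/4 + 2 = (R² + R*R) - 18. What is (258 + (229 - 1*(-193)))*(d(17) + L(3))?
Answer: 1523880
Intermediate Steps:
d(R) = -80 + 8*R² (d(R) = -8 + 4*((R² + R*R) - 18) = -8 + 4*((R² + R²) - 18) = -8 + 4*(2*R² - 18) = -8 + 4*(-18 + 2*R²) = -8 + (-72 + 8*R²) = -80 + 8*R²)
(258 + (229 - 1*(-193)))*(d(17) + L(3)) = (258 + (229 - 1*(-193)))*((-80 + 8*17²) + 3²) = (258 + (229 + 193))*((-80 + 8*289) + 9) = (258 + 422)*((-80 + 2312) + 9) = 680*(2232 + 9) = 680*2241 = 1523880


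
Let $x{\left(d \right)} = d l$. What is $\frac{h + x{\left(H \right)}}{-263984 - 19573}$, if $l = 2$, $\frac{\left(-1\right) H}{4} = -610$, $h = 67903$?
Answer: $- \frac{24261}{94519} \approx -0.25668$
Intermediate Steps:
$H = 2440$ ($H = \left(-4\right) \left(-610\right) = 2440$)
$x{\left(d \right)} = 2 d$ ($x{\left(d \right)} = d 2 = 2 d$)
$\frac{h + x{\left(H \right)}}{-263984 - 19573} = \frac{67903 + 2 \cdot 2440}{-263984 - 19573} = \frac{67903 + 4880}{-283557} = 72783 \left(- \frac{1}{283557}\right) = - \frac{24261}{94519}$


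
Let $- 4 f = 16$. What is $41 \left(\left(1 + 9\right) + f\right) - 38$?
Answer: $208$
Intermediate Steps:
$f = -4$ ($f = \left(- \frac{1}{4}\right) 16 = -4$)
$41 \left(\left(1 + 9\right) + f\right) - 38 = 41 \left(\left(1 + 9\right) - 4\right) - 38 = 41 \left(10 - 4\right) - 38 = 41 \cdot 6 - 38 = 246 - 38 = 208$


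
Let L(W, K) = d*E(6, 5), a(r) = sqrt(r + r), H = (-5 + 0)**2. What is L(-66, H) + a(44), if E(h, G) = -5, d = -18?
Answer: 90 + 2*sqrt(22) ≈ 99.381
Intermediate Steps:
H = 25 (H = (-5)**2 = 25)
a(r) = sqrt(2)*sqrt(r) (a(r) = sqrt(2*r) = sqrt(2)*sqrt(r))
L(W, K) = 90 (L(W, K) = -18*(-5) = 90)
L(-66, H) + a(44) = 90 + sqrt(2)*sqrt(44) = 90 + sqrt(2)*(2*sqrt(11)) = 90 + 2*sqrt(22)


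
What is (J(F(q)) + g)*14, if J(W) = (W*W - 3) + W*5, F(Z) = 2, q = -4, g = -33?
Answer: -308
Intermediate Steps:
J(W) = -3 + W**2 + 5*W (J(W) = (W**2 - 3) + 5*W = (-3 + W**2) + 5*W = -3 + W**2 + 5*W)
(J(F(q)) + g)*14 = ((-3 + 2**2 + 5*2) - 33)*14 = ((-3 + 4 + 10) - 33)*14 = (11 - 33)*14 = -22*14 = -308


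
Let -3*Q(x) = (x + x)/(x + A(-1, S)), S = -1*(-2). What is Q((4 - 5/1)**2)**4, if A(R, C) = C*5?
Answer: 16/1185921 ≈ 1.3492e-5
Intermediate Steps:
S = 2
A(R, C) = 5*C
Q(x) = -2*x/(3*(10 + x)) (Q(x) = -(x + x)/(3*(x + 5*2)) = -2*x/(3*(x + 10)) = -2*x/(3*(10 + x)))
Q((4 - 5/1)**2)**4 = (-2*(4 - 5/1)**2/(30 + 3*(4 - 5/1)**2))**4 = (-2*(4 - 5*1)**2/(30 + 3*(4 - 5*1)**2))**4 = (-2*(4 - 5)**2/(30 + 3*(4 - 5)**2))**4 = (-2*(-1)**2/(30 + 3*(-1)**2))**4 = (-2*1/(30 + 3*1))**4 = (-2*1/(30 + 3))**4 = (-2*1/33)**4 = (-2*1*1/33)**4 = (-2/33)**4 = 16/1185921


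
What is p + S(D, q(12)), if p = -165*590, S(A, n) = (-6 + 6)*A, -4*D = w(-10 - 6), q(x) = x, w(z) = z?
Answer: -97350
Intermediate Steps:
D = 4 (D = -(-10 - 6)/4 = -¼*(-16) = 4)
S(A, n) = 0 (S(A, n) = 0*A = 0)
p = -97350
p + S(D, q(12)) = -97350 + 0 = -97350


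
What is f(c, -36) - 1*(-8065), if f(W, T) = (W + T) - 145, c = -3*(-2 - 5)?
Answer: 7905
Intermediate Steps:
c = 21 (c = -3*(-7) = 21)
f(W, T) = -145 + T + W (f(W, T) = (T + W) - 145 = -145 + T + W)
f(c, -36) - 1*(-8065) = (-145 - 36 + 21) - 1*(-8065) = -160 + 8065 = 7905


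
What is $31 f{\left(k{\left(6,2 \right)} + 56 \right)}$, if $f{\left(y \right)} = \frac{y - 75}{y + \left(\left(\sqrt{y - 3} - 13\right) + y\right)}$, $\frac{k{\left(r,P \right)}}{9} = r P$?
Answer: $\frac{124155}{14152} - \frac{2759 \sqrt{161}}{99064} \approx 8.4196$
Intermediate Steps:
$k{\left(r,P \right)} = 9 P r$ ($k{\left(r,P \right)} = 9 r P = 9 P r$)
$f{\left(y \right)} = \frac{-75 + y}{-13 + \sqrt{-3 + y} + 2 y}$ ($f{\left(y \right)} = \frac{-75 + y}{y + \left(\left(\sqrt{-3 + y} - 13\right) + y\right)} = \frac{-75 + y}{y + \left(\left(-13 + \sqrt{-3 + y}\right) + y\right)} = \frac{-75 + y}{y + \left(-13 + y + \sqrt{-3 + y}\right)} = \frac{-75 + y}{-13 + \sqrt{-3 + y} + 2 y}$)
$31 f{\left(k{\left(6,2 \right)} + 56 \right)} = 31 \frac{-75 + \left(9 \cdot 2 \cdot 6 + 56\right)}{-13 + \sqrt{-3 + \left(9 \cdot 2 \cdot 6 + 56\right)} + 2 \left(9 \cdot 2 \cdot 6 + 56\right)} = 31 \frac{-75 + \left(108 + 56\right)}{-13 + \sqrt{-3 + \left(108 + 56\right)} + 2 \left(108 + 56\right)} = 31 \frac{-75 + 164}{-13 + \sqrt{-3 + 164} + 2 \cdot 164} = 31 \frac{1}{-13 + \sqrt{161} + 328} \cdot 89 = 31 \frac{1}{315 + \sqrt{161}} \cdot 89 = 31 \frac{89}{315 + \sqrt{161}} = \frac{2759}{315 + \sqrt{161}}$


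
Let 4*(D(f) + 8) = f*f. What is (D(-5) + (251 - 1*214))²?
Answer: 19881/16 ≈ 1242.6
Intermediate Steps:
D(f) = -8 + f²/4 (D(f) = -8 + (f*f)/4 = -8 + f²/4)
(D(-5) + (251 - 1*214))² = ((-8 + (¼)*(-5)²) + (251 - 1*214))² = ((-8 + (¼)*25) + (251 - 214))² = ((-8 + 25/4) + 37)² = (-7/4 + 37)² = (141/4)² = 19881/16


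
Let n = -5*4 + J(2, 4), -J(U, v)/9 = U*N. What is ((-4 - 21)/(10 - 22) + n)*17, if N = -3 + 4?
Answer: -7327/12 ≈ -610.58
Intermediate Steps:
N = 1
J(U, v) = -9*U
n = -38 (n = -5*4 - 9*2 = -20 - 18 = -38)
((-4 - 21)/(10 - 22) + n)*17 = ((-4 - 21)/(10 - 22) - 38)*17 = (-25/(-12) - 38)*17 = (-25*(-1/12) - 38)*17 = (25/12 - 38)*17 = -431/12*17 = -7327/12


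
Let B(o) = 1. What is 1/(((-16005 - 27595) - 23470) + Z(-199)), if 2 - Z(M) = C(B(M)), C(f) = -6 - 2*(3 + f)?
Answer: -1/67054 ≈ -1.4913e-5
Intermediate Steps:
C(f) = -12 - 2*f (C(f) = -6 + (-6 - 2*f) = -12 - 2*f)
Z(M) = 16 (Z(M) = 2 - (-12 - 2*1) = 2 - (-12 - 2) = 2 - 1*(-14) = 2 + 14 = 16)
1/(((-16005 - 27595) - 23470) + Z(-199)) = 1/(((-16005 - 27595) - 23470) + 16) = 1/((-43600 - 23470) + 16) = 1/(-67070 + 16) = 1/(-67054) = -1/67054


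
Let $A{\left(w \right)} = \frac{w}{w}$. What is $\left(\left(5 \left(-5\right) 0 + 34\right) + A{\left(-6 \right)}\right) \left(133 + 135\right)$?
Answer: $9380$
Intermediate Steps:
$A{\left(w \right)} = 1$
$\left(\left(5 \left(-5\right) 0 + 34\right) + A{\left(-6 \right)}\right) \left(133 + 135\right) = \left(\left(5 \left(-5\right) 0 + 34\right) + 1\right) \left(133 + 135\right) = \left(\left(\left(-25\right) 0 + 34\right) + 1\right) 268 = \left(\left(0 + 34\right) + 1\right) 268 = \left(34 + 1\right) 268 = 35 \cdot 268 = 9380$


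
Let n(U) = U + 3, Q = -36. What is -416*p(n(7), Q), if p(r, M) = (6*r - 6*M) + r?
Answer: -118976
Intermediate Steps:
n(U) = 3 + U
p(r, M) = -6*M + 7*r (p(r, M) = (-6*M + 6*r) + r = -6*M + 7*r)
-416*p(n(7), Q) = -416*(-6*(-36) + 7*(3 + 7)) = -416*(216 + 7*10) = -416*(216 + 70) = -416*286 = -118976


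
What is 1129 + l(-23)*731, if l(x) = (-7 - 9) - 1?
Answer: -11298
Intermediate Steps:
l(x) = -17 (l(x) = -16 - 1 = -17)
1129 + l(-23)*731 = 1129 - 17*731 = 1129 - 12427 = -11298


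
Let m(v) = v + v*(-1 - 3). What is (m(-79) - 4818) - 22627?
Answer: -27208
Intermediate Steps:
m(v) = -3*v (m(v) = v + v*(-4) = v - 4*v = -3*v)
(m(-79) - 4818) - 22627 = (-3*(-79) - 4818) - 22627 = (237 - 4818) - 22627 = -4581 - 22627 = -27208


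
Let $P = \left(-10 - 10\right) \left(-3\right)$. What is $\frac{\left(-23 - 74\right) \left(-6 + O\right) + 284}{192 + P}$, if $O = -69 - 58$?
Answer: $\frac{1465}{28} \approx 52.321$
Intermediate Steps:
$O = -127$
$P = 60$ ($P = \left(-20\right) \left(-3\right) = 60$)
$\frac{\left(-23 - 74\right) \left(-6 + O\right) + 284}{192 + P} = \frac{\left(-23 - 74\right) \left(-6 - 127\right) + 284}{192 + 60} = \frac{\left(-97\right) \left(-133\right) + 284}{252} = \left(12901 + 284\right) \frac{1}{252} = 13185 \cdot \frac{1}{252} = \frac{1465}{28}$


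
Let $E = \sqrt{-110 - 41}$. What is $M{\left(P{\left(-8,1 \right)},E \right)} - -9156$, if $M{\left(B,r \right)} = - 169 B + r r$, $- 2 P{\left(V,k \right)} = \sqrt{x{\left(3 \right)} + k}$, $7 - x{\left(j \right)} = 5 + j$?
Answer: $9005$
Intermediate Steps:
$E = i \sqrt{151}$ ($E = \sqrt{-110 - 41} = \sqrt{-151} = i \sqrt{151} \approx 12.288 i$)
$x{\left(j \right)} = 2 - j$ ($x{\left(j \right)} = 7 - \left(5 + j\right) = 2 - j$)
$P{\left(V,k \right)} = - \frac{\sqrt{-1 + k}}{2}$ ($P{\left(V,k \right)} = - \frac{\sqrt{\left(2 - 3\right) + k}}{2} = - \frac{\sqrt{-1 + k}}{2}$)
$M{\left(B,r \right)} = r^{2} - 169 B$ ($M{\left(B,r \right)} = - 169 B + r^{2} = r^{2} - 169 B$)
$M{\left(P{\left(-8,1 \right)},E \right)} - -9156 = \left(\left(i \sqrt{151}\right)^{2} - 169 \left(- \frac{\sqrt{-1 + 1}}{2}\right)\right) - -9156 = \left(-151 - 169 \left(- \frac{\sqrt{0}}{2}\right)\right) + 9156 = \left(-151 - 169 \left(\left(- \frac{1}{2}\right) 0\right)\right) + 9156 = \left(-151 - 0\right) + 9156 = \left(-151 + 0\right) + 9156 = -151 + 9156 = 9005$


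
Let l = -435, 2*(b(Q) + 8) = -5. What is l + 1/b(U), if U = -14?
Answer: -9137/21 ≈ -435.10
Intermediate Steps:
b(Q) = -21/2 (b(Q) = -8 + (½)*(-5) = -8 - 5/2 = -21/2)
l + 1/b(U) = -435 + 1/(-21/2) = -435 - 2/21 = -9137/21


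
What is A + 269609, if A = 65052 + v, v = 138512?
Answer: 473173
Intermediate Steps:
A = 203564 (A = 65052 + 138512 = 203564)
A + 269609 = 203564 + 269609 = 473173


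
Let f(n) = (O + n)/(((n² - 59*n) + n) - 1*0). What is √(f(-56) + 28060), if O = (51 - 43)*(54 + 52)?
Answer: √1985422138/266 ≈ 167.51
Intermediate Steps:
O = 848 (O = 8*106 = 848)
f(n) = (848 + n)/(n² - 58*n) (f(n) = (848 + n)/(((n² - 59*n) + n) - 1*0) = (848 + n)/((n² - 58*n) + 0) = (848 + n)/(n² - 58*n))
√(f(-56) + 28060) = √((848 - 56)/((-56)*(-58 - 56)) + 28060) = √(-1/56*792/(-114) + 28060) = √(-1/56*(-1/114)*792 + 28060) = √(33/266 + 28060) = √(7463993/266) = √1985422138/266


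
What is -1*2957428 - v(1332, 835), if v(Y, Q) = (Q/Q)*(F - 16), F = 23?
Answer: -2957435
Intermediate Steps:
v(Y, Q) = 7 (v(Y, Q) = (Q/Q)*(23 - 16) = 1*7 = 7)
-1*2957428 - v(1332, 835) = -1*2957428 - 1*7 = -2957428 - 7 = -2957435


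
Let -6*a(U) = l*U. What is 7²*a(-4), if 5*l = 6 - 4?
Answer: 196/15 ≈ 13.067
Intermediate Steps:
l = ⅖ (l = (6 - 4)/5 = (⅕)*2 = ⅖ ≈ 0.40000)
a(U) = -U/15
7²*a(-4) = 7²*(-1/15*(-4)) = 49*(4/15) = 196/15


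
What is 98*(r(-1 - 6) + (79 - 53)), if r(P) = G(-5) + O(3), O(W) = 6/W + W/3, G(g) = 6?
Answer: 3430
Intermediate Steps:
O(W) = 6/W + W/3 (O(W) = 6/W + W*(⅓) = 6/W + W/3)
r(P) = 9 (r(P) = 6 + (6/3 + (⅓)*3) = 6 + (6*(⅓) + 1) = 6 + (2 + 1) = 6 + 3 = 9)
98*(r(-1 - 6) + (79 - 53)) = 98*(9 + (79 - 53)) = 98*(9 + 26) = 98*35 = 3430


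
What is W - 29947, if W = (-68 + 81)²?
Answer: -29778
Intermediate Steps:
W = 169 (W = 13² = 169)
W - 29947 = 169 - 29947 = -29778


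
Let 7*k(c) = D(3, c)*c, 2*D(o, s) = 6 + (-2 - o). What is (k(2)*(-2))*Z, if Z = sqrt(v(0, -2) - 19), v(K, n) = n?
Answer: -2*I*sqrt(21)/7 ≈ -1.3093*I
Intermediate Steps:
D(o, s) = 2 - o/2 (D(o, s) = (6 + (-2 - o))/2 = (4 - o)/2 = 2 - o/2)
Z = I*sqrt(21) (Z = sqrt(-2 - 19) = sqrt(-21) = I*sqrt(21) ≈ 4.5826*I)
k(c) = c/14 (k(c) = ((2 - 1/2*3)*c)/7 = ((2 - 3/2)*c)/7 = (c/2)/7 = c/14)
(k(2)*(-2))*Z = (((1/14)*2)*(-2))*(I*sqrt(21)) = ((1/7)*(-2))*(I*sqrt(21)) = -2*I*sqrt(21)/7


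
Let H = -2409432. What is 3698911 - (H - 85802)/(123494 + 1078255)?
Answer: 4445165090573/1201749 ≈ 3.6989e+6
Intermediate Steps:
3698911 - (H - 85802)/(123494 + 1078255) = 3698911 - (-2409432 - 85802)/(123494 + 1078255) = 3698911 - (-2495234)/1201749 = 3698911 - 1*(-2495234/1201749) = 3698911 + 2495234/1201749 = 4445165090573/1201749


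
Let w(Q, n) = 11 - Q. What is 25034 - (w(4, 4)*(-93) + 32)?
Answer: 25653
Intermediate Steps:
25034 - (w(4, 4)*(-93) + 32) = 25034 - ((11 - 1*4)*(-93) + 32) = 25034 - ((11 - 4)*(-93) + 32) = 25034 - (7*(-93) + 32) = 25034 - (-651 + 32) = 25034 - 1*(-619) = 25034 + 619 = 25653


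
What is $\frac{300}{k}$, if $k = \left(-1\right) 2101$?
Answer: $- \frac{300}{2101} \approx -0.14279$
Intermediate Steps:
$k = -2101$
$\frac{300}{k} = \frac{300}{-2101} = 300 \left(- \frac{1}{2101}\right) = - \frac{300}{2101}$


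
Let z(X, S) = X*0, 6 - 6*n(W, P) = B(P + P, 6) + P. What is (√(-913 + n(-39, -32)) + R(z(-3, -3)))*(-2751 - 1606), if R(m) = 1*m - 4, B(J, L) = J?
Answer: 17428 - 34856*I*√14 ≈ 17428.0 - 1.3042e+5*I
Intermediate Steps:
n(W, P) = 1 - P/2 (n(W, P) = 1 - ((P + P) + P)/6 = 1 - (2*P + P)/6 = 1 - P/2)
z(X, S) = 0
R(m) = -4 + m (R(m) = m - 4 = -4 + m)
(√(-913 + n(-39, -32)) + R(z(-3, -3)))*(-2751 - 1606) = (√(-913 + (1 - ½*(-32))) + (-4 + 0))*(-2751 - 1606) = (√(-913 + (1 + 16)) - 4)*(-4357) = (√(-913 + 17) - 4)*(-4357) = (√(-896) - 4)*(-4357) = (8*I*√14 - 4)*(-4357) = (-4 + 8*I*√14)*(-4357) = 17428 - 34856*I*√14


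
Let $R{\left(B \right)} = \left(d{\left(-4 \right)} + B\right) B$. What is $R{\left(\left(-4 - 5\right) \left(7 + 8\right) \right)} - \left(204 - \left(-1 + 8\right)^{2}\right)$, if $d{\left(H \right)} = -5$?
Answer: $18745$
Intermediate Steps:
$R{\left(B \right)} = B \left(-5 + B\right)$ ($R{\left(B \right)} = \left(-5 + B\right) B = B \left(-5 + B\right)$)
$R{\left(\left(-4 - 5\right) \left(7 + 8\right) \right)} - \left(204 - \left(-1 + 8\right)^{2}\right) = \left(-4 - 5\right) \left(7 + 8\right) \left(-5 + \left(-4 - 5\right) \left(7 + 8\right)\right) - \left(204 - \left(-1 + 8\right)^{2}\right) = \left(-9\right) 15 \left(-5 - 135\right) - \left(204 - 7^{2}\right) = - 135 \left(-5 - 135\right) + \left(49 - 204\right) = \left(-135\right) \left(-140\right) - 155 = 18900 - 155 = 18745$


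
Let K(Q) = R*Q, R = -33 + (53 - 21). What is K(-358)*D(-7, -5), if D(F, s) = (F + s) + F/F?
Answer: -3938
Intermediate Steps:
R = -1 (R = -33 + 32 = -1)
K(Q) = -Q
D(F, s) = 1 + F + s (D(F, s) = (F + s) + 1 = 1 + F + s)
K(-358)*D(-7, -5) = (-1*(-358))*(1 - 7 - 5) = 358*(-11) = -3938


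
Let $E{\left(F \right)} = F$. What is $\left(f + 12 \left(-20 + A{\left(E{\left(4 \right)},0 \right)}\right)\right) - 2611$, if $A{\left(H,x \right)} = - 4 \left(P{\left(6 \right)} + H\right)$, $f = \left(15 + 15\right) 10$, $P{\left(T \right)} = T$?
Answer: $-3031$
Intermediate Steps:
$f = 300$ ($f = 30 \cdot 10 = 300$)
$A{\left(H,x \right)} = -24 - 4 H$ ($A{\left(H,x \right)} = - 4 \left(6 + H\right) = -24 - 4 H$)
$\left(f + 12 \left(-20 + A{\left(E{\left(4 \right)},0 \right)}\right)\right) - 2611 = \left(300 + 12 \left(-20 - 40\right)\right) - 2611 = \left(300 + 12 \left(-60\right)\right) - 2611 = \left(300 - 720\right) - 2611 = -420 - 2611 = -3031$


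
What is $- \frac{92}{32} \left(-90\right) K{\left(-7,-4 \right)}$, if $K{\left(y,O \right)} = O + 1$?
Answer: $- \frac{3105}{4} \approx -776.25$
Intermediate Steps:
$K{\left(y,O \right)} = 1 + O$
$- \frac{92}{32} \left(-90\right) K{\left(-7,-4 \right)} = - \frac{92}{32} \left(-90\right) \left(1 - 4\right) = \left(-92\right) \frac{1}{32} \left(-90\right) \left(-3\right) = \left(- \frac{23}{8}\right) \left(-90\right) \left(-3\right) = \frac{1035}{4} \left(-3\right) = - \frac{3105}{4}$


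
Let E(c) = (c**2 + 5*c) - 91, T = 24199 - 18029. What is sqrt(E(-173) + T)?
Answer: sqrt(35143) ≈ 187.46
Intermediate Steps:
T = 6170
E(c) = -91 + c**2 + 5*c
sqrt(E(-173) + T) = sqrt((-91 + (-173)**2 + 5*(-173)) + 6170) = sqrt((-91 + 29929 - 865) + 6170) = sqrt(28973 + 6170) = sqrt(35143)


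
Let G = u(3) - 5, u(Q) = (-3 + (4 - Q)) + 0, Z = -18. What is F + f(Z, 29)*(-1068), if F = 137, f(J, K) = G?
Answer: 7613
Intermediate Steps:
u(Q) = 1 - Q (u(Q) = (1 - Q) + 0 = 1 - Q)
G = -7 (G = (1 - 1*3) - 5 = (1 - 3) - 5 = -2 - 5 = -7)
f(J, K) = -7
F + f(Z, 29)*(-1068) = 137 - 7*(-1068) = 137 + 7476 = 7613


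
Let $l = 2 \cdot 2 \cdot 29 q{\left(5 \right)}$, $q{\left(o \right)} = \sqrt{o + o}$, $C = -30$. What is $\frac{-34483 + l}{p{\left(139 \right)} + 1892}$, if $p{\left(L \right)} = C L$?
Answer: $\frac{34483}{2278} - \frac{58 \sqrt{10}}{1139} \approx 14.976$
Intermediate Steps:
$p{\left(L \right)} = - 30 L$
$q{\left(o \right)} = \sqrt{2} \sqrt{o}$ ($q{\left(o \right)} = \sqrt{2 o} = \sqrt{2} \sqrt{o}$)
$l = 116 \sqrt{10}$ ($l = 2 \cdot 2 \cdot 29 \sqrt{2} \sqrt{5} = 4 \cdot 29 \sqrt{10} = 116 \sqrt{10} \approx 366.82$)
$\frac{-34483 + l}{p{\left(139 \right)} + 1892} = \frac{-34483 + 116 \sqrt{10}}{\left(-30\right) 139 + 1892} = \frac{-34483 + 116 \sqrt{10}}{-4170 + 1892} = \frac{-34483 + 116 \sqrt{10}}{-2278} = \left(-34483 + 116 \sqrt{10}\right) \left(- \frac{1}{2278}\right) = \frac{34483}{2278} - \frac{58 \sqrt{10}}{1139}$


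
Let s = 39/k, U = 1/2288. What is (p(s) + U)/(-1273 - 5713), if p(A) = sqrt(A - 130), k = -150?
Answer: -1/15983968 - I*sqrt(13026)/69860 ≈ -6.2563e-8 - 0.0016337*I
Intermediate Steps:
U = 1/2288 ≈ 0.00043706
s = -13/50 (s = 39/(-150) = 39*(-1/150) = -13/50 ≈ -0.26000)
p(A) = sqrt(-130 + A)
(p(s) + U)/(-1273 - 5713) = (sqrt(-130 - 13/50) + 1/2288)/(-1273 - 5713) = (sqrt(-6513/50) + 1/2288)/(-6986) = (I*sqrt(13026)/10 + 1/2288)*(-1/6986) = (1/2288 + I*sqrt(13026)/10)*(-1/6986) = -1/15983968 - I*sqrt(13026)/69860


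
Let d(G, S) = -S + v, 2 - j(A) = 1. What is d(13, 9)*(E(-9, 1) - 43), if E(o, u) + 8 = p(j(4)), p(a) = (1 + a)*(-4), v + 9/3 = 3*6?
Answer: -354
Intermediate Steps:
v = 15 (v = -3 + 3*6 = -3 + 18 = 15)
j(A) = 1 (j(A) = 2 - 1*1 = 2 - 1 = 1)
d(G, S) = 15 - S (d(G, S) = -S + 15 = 15 - S)
p(a) = -4 - 4*a
E(o, u) = -16 (E(o, u) = -8 + (-4 - 4*1) = -8 + (-4 - 4) = -8 - 8 = -16)
d(13, 9)*(E(-9, 1) - 43) = (15 - 1*9)*(-16 - 43) = (15 - 9)*(-59) = 6*(-59) = -354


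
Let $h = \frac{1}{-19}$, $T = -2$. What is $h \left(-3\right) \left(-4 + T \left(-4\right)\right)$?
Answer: $\frac{12}{19} \approx 0.63158$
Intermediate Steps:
$h = - \frac{1}{19} \approx -0.052632$
$h \left(-3\right) \left(-4 + T \left(-4\right)\right) = \left(- \frac{1}{19}\right) \left(-3\right) \left(-4 - -8\right) = \frac{3 \left(-4 + 8\right)}{19} = \frac{3}{19} \cdot 4 = \frac{12}{19}$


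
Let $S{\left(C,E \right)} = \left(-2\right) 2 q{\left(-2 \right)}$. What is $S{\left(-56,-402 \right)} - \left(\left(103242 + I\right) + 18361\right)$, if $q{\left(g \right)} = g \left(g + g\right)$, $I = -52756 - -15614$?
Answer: $-84493$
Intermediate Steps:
$I = -37142$ ($I = -52756 + 15614 = -37142$)
$q{\left(g \right)} = 2 g^{2}$ ($q{\left(g \right)} = g 2 g = 2 g^{2}$)
$S{\left(C,E \right)} = -32$ ($S{\left(C,E \right)} = \left(-2\right) 2 \cdot 2 \left(-2\right)^{2} = - 4 \cdot 2 \cdot 4 = \left(-4\right) 8 = -32$)
$S{\left(-56,-402 \right)} - \left(\left(103242 + I\right) + 18361\right) = -32 - \left(\left(103242 - 37142\right) + 18361\right) = -32 - \left(66100 + 18361\right) = -32 - 84461 = -84493$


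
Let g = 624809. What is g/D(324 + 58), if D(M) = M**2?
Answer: 624809/145924 ≈ 4.2817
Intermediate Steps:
g/D(324 + 58) = 624809/((324 + 58)**2) = 624809/(382**2) = 624809/145924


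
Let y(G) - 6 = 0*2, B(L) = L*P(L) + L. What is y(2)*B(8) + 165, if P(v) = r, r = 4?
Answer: 405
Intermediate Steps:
P(v) = 4
B(L) = 5*L (B(L) = L*4 + L = 4*L + L = 5*L)
y(G) = 6 (y(G) = 6 + 0*2 = 6 + 0 = 6)
y(2)*B(8) + 165 = 6*(5*8) + 165 = 6*40 + 165 = 240 + 165 = 405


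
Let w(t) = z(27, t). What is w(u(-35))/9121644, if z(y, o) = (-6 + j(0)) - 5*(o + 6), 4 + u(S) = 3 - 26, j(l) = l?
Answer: 11/1013516 ≈ 1.0853e-5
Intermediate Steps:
u(S) = -27 (u(S) = -4 + (3 - 26) = -4 - 23 = -27)
z(y, o) = -36 - 5*o (z(y, o) = (-6 + 0) - 5*(o + 6) = -6 - 5*(6 + o) = -6 + (-30 - 5*o) = -36 - 5*o)
w(t) = -36 - 5*t
w(u(-35))/9121644 = (-36 - 5*(-27))/9121644 = (-36 + 135)*(1/9121644) = 99*(1/9121644) = 11/1013516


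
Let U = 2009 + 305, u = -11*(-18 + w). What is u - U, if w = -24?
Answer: -1852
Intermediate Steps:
u = 462 (u = -11*(-18 - 24) = -11*(-42) = 462)
U = 2314
u - U = 462 - 1*2314 = 462 - 2314 = -1852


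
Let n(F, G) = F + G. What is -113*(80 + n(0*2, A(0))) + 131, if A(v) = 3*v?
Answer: -8909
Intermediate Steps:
-113*(80 + n(0*2, A(0))) + 131 = -113*(80 + (0*2 + 3*0)) + 131 = -113*(80 + (0 + 0)) + 131 = -113*(80 + 0) + 131 = -113*80 + 131 = -9040 + 131 = -8909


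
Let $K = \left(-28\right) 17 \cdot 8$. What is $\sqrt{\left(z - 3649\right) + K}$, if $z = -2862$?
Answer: $i \sqrt{10319} \approx 101.58 i$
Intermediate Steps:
$K = -3808$ ($K = \left(-476\right) 8 = -3808$)
$\sqrt{\left(z - 3649\right) + K} = \sqrt{\left(-2862 - 3649\right) - 3808} = \sqrt{-6511 - 3808} = \sqrt{-10319} = i \sqrt{10319}$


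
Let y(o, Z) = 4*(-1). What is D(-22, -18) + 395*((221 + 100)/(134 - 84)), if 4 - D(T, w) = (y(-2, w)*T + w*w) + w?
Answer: 21459/10 ≈ 2145.9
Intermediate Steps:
y(o, Z) = -4
D(T, w) = 4 - w - w² + 4*T (D(T, w) = 4 - ((-4*T + w*w) + w) = 4 - ((-4*T + w²) + w) = 4 - ((w² - 4*T) + w) = 4 - (w + w² - 4*T) = 4 + (-w - w² + 4*T) = 4 - w - w² + 4*T)
D(-22, -18) + 395*((221 + 100)/(134 - 84)) = (4 - 1*(-18) - 1*(-18)² + 4*(-22)) + 395*((221 + 100)/(134 - 84)) = (4 + 18 - 1*324 - 88) + 395*(321/50) = (4 + 18 - 324 - 88) + 395*(321*(1/50)) = -390 + 395*(321/50) = -390 + 25359/10 = 21459/10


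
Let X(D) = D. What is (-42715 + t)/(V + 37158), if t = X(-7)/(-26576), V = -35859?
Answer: -1135193833/34522224 ≈ -32.883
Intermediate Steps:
t = 7/26576 (t = -7/(-26576) = -7*(-1/26576) = 7/26576 ≈ 0.00026340)
(-42715 + t)/(V + 37158) = (-42715 + 7/26576)/(-35859 + 37158) = -1135193833/26576/1299 = -1135193833/26576*1/1299 = -1135193833/34522224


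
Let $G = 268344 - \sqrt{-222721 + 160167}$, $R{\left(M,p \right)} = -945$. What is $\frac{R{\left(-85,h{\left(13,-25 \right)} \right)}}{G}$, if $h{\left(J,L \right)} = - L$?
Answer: $- \frac{25358508}{7200856489} - \frac{189 i \sqrt{62554}}{14401712978} \approx -0.0035216 - 3.2823 \cdot 10^{-6} i$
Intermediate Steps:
$G = 268344 - i \sqrt{62554}$ ($G = 268344 - \sqrt{-62554} = 268344 - i \sqrt{62554} \approx 2.6834 \cdot 10^{5} - 250.11 i$)
$\frac{R{\left(-85,h{\left(13,-25 \right)} \right)}}{G} = - \frac{945}{268344 - i \sqrt{62554}}$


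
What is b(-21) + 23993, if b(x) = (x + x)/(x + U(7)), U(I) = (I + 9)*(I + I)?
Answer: 695791/29 ≈ 23993.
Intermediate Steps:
U(I) = 2*I*(9 + I) (U(I) = (9 + I)*(2*I) = 2*I*(9 + I))
b(x) = 2*x/(224 + x) (b(x) = (x + x)/(x + 2*7*(9 + 7)) = (2*x)/(x + 2*7*16) = (2*x)/(x + 224) = (2*x)/(224 + x) = 2*x/(224 + x))
b(-21) + 23993 = 2*(-21)/(224 - 21) + 23993 = 2*(-21)/203 + 23993 = 2*(-21)*(1/203) + 23993 = -6/29 + 23993 = 695791/29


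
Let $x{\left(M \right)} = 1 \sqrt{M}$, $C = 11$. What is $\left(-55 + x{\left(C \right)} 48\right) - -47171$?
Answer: $47116 + 48 \sqrt{11} \approx 47275.0$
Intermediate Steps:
$x{\left(M \right)} = \sqrt{M}$
$\left(-55 + x{\left(C \right)} 48\right) - -47171 = \left(-55 + \sqrt{11} \cdot 48\right) - -47171 = \left(-55 + 48 \sqrt{11}\right) + 47171 = 47116 + 48 \sqrt{11}$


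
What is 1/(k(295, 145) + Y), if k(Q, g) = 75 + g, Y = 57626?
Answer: 1/57846 ≈ 1.7287e-5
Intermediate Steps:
1/(k(295, 145) + Y) = 1/((75 + 145) + 57626) = 1/(220 + 57626) = 1/57846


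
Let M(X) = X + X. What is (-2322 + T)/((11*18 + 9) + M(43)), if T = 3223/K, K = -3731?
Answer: -8666605/1093183 ≈ -7.9279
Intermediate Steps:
M(X) = 2*X
T = -3223/3731 (T = 3223/(-3731) = 3223*(-1/3731) = -3223/3731 ≈ -0.86384)
(-2322 + T)/((11*18 + 9) + M(43)) = (-2322 - 3223/3731)/((11*18 + 9) + 2*43) = -8666605/(3731*((198 + 9) + 86)) = -8666605/(3731*(207 + 86)) = -8666605/3731/293 = -8666605/3731*1/293 = -8666605/1093183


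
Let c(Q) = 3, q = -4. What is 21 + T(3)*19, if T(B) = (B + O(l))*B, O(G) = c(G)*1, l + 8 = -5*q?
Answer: 363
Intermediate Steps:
l = 12 (l = -8 - 5*(-4) = -8 + 20 = 12)
O(G) = 3 (O(G) = 3*1 = 3)
T(B) = B*(3 + B) (T(B) = (B + 3)*B = (3 + B)*B = B*(3 + B))
21 + T(3)*19 = 21 + (3*(3 + 3))*19 = 21 + (3*6)*19 = 21 + 18*19 = 21 + 342 = 363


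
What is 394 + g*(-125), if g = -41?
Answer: 5519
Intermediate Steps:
394 + g*(-125) = 394 - 41*(-125) = 394 + 5125 = 5519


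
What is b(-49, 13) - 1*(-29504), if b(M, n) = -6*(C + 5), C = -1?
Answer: 29480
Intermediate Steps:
b(M, n) = -24 (b(M, n) = -6*(-1 + 5) = -6*4 = -24)
b(-49, 13) - 1*(-29504) = -24 - 1*(-29504) = -24 + 29504 = 29480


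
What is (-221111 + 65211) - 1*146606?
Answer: -302506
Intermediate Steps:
(-221111 + 65211) - 1*146606 = -155900 - 146606 = -302506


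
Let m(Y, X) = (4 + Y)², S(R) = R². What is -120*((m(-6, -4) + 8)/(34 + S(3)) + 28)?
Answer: -145920/43 ≈ -3393.5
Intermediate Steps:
-120*((m(-6, -4) + 8)/(34 + S(3)) + 28) = -120*(((4 - 6)² + 8)/(34 + 3²) + 28) = -120*(((-2)² + 8)/(34 + 9) + 28) = -120*((4 + 8)/43 + 28) = -120*(12*(1/43) + 28) = -120*(12/43 + 28) = -120*1216/43 = -145920/43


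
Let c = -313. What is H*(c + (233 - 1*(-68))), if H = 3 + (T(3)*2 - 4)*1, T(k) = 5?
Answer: -108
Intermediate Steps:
H = 9 (H = 3 + (5*2 - 4)*1 = 3 + (10 - 4)*1 = 3 + 6*1 = 3 + 6 = 9)
H*(c + (233 - 1*(-68))) = 9*(-313 + (233 - 1*(-68))) = 9*(-313 + (233 + 68)) = 9*(-313 + 301) = 9*(-12) = -108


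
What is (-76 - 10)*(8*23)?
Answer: -15824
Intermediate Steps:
(-76 - 10)*(8*23) = -86*184 = -15824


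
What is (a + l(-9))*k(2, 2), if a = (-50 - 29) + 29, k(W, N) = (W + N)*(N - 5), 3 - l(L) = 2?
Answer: 588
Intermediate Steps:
l(L) = 1 (l(L) = 3 - 1*2 = 3 - 2 = 1)
k(W, N) = (-5 + N)*(N + W) (k(W, N) = (N + W)*(-5 + N) = (-5 + N)*(N + W))
a = -50 (a = -79 + 29 = -50)
(a + l(-9))*k(2, 2) = (-50 + 1)*(2² - 5*2 - 5*2 + 2*2) = -49*(4 - 10 - 10 + 4) = -49*(-12) = 588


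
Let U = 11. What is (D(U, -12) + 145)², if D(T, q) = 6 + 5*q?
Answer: 8281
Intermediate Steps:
(D(U, -12) + 145)² = ((6 + 5*(-12)) + 145)² = ((6 - 60) + 145)² = (-54 + 145)² = 91² = 8281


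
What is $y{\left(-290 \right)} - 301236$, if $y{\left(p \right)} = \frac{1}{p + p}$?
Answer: $- \frac{174716881}{580} \approx -3.0124 \cdot 10^{5}$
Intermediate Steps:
$y{\left(p \right)} = \frac{1}{2 p}$
$y{\left(-290 \right)} - 301236 = \frac{1}{2 \left(-290\right)} - 301236 = \frac{1}{2} \left(- \frac{1}{290}\right) - 301236 = - \frac{1}{580} - 301236 = - \frac{174716881}{580}$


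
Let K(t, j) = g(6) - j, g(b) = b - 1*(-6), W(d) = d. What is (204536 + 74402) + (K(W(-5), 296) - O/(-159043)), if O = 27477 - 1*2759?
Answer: 44317992840/159043 ≈ 2.7865e+5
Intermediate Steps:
g(b) = 6 + b (g(b) = b + 6 = 6 + b)
O = 24718 (O = 27477 - 2759 = 24718)
K(t, j) = 12 - j (K(t, j) = (6 + 6) - j = 12 - j)
(204536 + 74402) + (K(W(-5), 296) - O/(-159043)) = (204536 + 74402) + ((12 - 1*296) - 24718/(-159043)) = 278938 + ((12 - 296) - 24718*(-1)/159043) = 278938 + (-284 - 1*(-24718/159043)) = 278938 + (-284 + 24718/159043) = 278938 - 45143494/159043 = 44317992840/159043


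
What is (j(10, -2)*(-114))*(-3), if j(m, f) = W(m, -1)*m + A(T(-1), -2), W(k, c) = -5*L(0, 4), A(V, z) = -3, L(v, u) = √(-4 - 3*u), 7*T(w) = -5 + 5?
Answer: -1026 - 68400*I ≈ -1026.0 - 68400.0*I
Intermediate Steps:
T(w) = 0 (T(w) = (-5 + 5)/7 = (⅐)*0 = 0)
W(k, c) = -20*I (W(k, c) = -5*√(-4 - 3*4) = -5*√(-4 - 12) = -20*I)
j(m, f) = -3 - 20*I*m (j(m, f) = (-20*I)*m - 3 = -20*I*m - 3 = -3 - 20*I*m)
(j(10, -2)*(-114))*(-3) = ((-3 - 20*I*10)*(-114))*(-3) = ((-3 - 200*I)*(-114))*(-3) = (342 + 22800*I)*(-3) = -1026 - 68400*I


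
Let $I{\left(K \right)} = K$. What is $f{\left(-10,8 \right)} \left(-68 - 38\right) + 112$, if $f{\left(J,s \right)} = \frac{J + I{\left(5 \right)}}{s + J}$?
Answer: $-153$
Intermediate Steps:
$f{\left(J,s \right)} = \frac{5 + J}{J + s}$ ($f{\left(J,s \right)} = \frac{J + 5}{s + J} = \frac{5 + J}{J + s}$)
$f{\left(-10,8 \right)} \left(-68 - 38\right) + 112 = \frac{5 - 10}{-10 + 8} \left(-68 - 38\right) + 112 = \frac{1}{-2} \left(-5\right) \left(-68 - 38\right) + 112 = \left(- \frac{1}{2}\right) \left(-5\right) \left(-106\right) + 112 = \frac{5}{2} \left(-106\right) + 112 = -265 + 112 = -153$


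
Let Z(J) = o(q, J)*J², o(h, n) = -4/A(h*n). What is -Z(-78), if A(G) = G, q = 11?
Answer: -312/11 ≈ -28.364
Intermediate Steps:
o(h, n) = -4/(h*n) (o(h, n) = -4*1/(h*n) = -4/(h*n))
Z(J) = -4*J/11 (Z(J) = (-4/(11*J))*J² = -4*J/11)
-Z(-78) = -(-4)*(-78)/11 = -1*312/11 = -312/11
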